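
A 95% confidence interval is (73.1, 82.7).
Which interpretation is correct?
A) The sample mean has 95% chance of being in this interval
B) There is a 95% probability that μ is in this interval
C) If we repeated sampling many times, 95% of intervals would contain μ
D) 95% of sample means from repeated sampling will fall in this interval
C

A) Wrong — x̄ is observed and sits in the interval by construction.
B) Wrong — μ is fixed; the randomness lives in the interval, not in μ.
C) Correct — this is the frequentist long-run coverage interpretation.
D) Wrong — coverage applies to intervals containing μ, not to future x̄ values.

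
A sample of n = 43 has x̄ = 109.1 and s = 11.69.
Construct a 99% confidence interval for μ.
(104.29, 113.91)

t-interval (σ unknown):
df = n - 1 = 42
t* = 2.698 for 99% confidence

Margin of error = t* · s/√n = 2.698 · 11.69/√43 = 4.81

CI: (104.29, 113.91)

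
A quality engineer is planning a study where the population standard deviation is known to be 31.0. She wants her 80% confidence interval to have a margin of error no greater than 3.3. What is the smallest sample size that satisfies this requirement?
n ≥ 146

For margin E ≤ 3.3:
n ≥ (z* · σ / E)²
n ≥ (1.282 · 31.0 / 3.3)²
n ≥ 145.03

Minimum n = 146 (rounding up)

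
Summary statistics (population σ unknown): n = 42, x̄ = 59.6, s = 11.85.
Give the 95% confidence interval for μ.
(55.91, 63.29)

t-interval (σ unknown):
df = n - 1 = 41
t* = 2.020 for 95% confidence

Margin of error = t* · s/√n = 2.020 · 11.85/√42 = 3.69

CI: (55.91, 63.29)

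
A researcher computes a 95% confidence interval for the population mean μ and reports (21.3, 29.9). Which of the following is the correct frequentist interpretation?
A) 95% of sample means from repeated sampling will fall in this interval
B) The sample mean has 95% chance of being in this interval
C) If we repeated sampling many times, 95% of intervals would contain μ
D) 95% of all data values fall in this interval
C

A) Wrong — coverage applies to intervals containing μ, not to future x̄ values.
B) Wrong — x̄ is observed and sits in the interval by construction.
C) Correct — this is the frequentist long-run coverage interpretation.
D) Wrong — a CI is about the parameter μ, not individual data values.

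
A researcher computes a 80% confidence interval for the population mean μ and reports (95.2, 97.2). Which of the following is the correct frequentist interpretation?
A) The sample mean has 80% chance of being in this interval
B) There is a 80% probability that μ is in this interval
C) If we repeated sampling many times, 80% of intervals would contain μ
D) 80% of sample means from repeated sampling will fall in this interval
C

A) Wrong — x̄ is observed and sits in the interval by construction.
B) Wrong — μ is fixed; the randomness lives in the interval, not in μ.
C) Correct — this is the frequentist long-run coverage interpretation.
D) Wrong — coverage applies to intervals containing μ, not to future x̄ values.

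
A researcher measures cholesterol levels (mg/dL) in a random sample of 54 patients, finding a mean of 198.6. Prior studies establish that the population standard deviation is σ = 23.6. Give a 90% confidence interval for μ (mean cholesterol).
(193.32, 203.88)

z-interval (σ known):
z* = 1.645 for 90% confidence

Margin of error = z* · σ/√n = 1.645 · 23.6/√54 = 5.28

CI: (198.6 - 5.28, 198.6 + 5.28) = (193.32, 203.88)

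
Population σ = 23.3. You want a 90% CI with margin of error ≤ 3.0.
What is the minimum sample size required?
n ≥ 164

For margin E ≤ 3.0:
n ≥ (z* · σ / E)²
n ≥ (1.645 · 23.3 / 3.0)²
n ≥ 163.23

Minimum n = 164 (rounding up)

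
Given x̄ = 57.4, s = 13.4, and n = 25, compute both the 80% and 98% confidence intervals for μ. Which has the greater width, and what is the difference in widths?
98% CI is wider by 6.30

df = 24
80% CI: t* = 1.318, (53.87, 60.93), width = 2 · t* · s/√n = 7.06
98% CI: t* = 2.492, (50.72, 64.08), width = 2 · t* · s/√n = 13.36

The 98% CI is wider by 13.36 - 7.06 = 6.30.
Higher confidence requires a wider interval.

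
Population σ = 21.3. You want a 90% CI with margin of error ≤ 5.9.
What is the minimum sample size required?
n ≥ 36

For margin E ≤ 5.9:
n ≥ (z* · σ / E)²
n ≥ (1.645 · 21.3 / 5.9)²
n ≥ 35.27

Minimum n = 36 (rounding up)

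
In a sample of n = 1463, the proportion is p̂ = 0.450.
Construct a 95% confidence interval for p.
(0.425, 0.475)

Proportion CI:
SE = √(p̂(1-p̂)/n) = √(0.450 · 0.550 / 1463) = 0.01301

z* = 1.960
Margin = z* · SE = 1.960 · 0.01301 = 0.0255

CI: 0.450 ± 0.0255 = (0.425, 0.475)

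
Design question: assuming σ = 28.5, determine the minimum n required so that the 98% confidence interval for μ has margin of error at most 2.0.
n ≥ 1099

For margin E ≤ 2.0:
n ≥ (z* · σ / E)²
n ≥ (2.326 · 28.5 / 2.0)²
n ≥ 1098.62

Minimum n = 1099 (rounding up)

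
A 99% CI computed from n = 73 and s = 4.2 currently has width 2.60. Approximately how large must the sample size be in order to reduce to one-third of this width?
n ≈ 657

CI width ∝ 1/√n
To reduce width by factor 3, need √n to grow by 3 → need 3² = 9 times as many samples.

Current: n = 73, width = 2.60
New: n = 657, width ≈ 0.85

Width reduced by factor of 2.60/0.85 = 3.06.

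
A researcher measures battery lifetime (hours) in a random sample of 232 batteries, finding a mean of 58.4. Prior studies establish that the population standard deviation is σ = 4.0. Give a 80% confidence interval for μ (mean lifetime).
(58.06, 58.74)

z-interval (σ known):
z* = 1.282 for 80% confidence

Margin of error = z* · σ/√n = 1.282 · 4.0/√232 = 0.34

CI: (58.4 - 0.34, 58.4 + 0.34) = (58.06, 58.74)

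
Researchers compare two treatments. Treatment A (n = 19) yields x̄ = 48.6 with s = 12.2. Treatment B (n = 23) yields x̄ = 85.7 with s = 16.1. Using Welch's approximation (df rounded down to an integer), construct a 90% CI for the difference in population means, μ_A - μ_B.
(-44.46, -29.74)

Difference: x̄₁ - x̄₂ = -37.10
SE = √(s₁²/n₁ + s₂²/n₂) = √(12.2²/19 + 16.1²/23) = 4.3708
df = 39.74 → 39 (Welch–Satterthwaite, rounded down)
t* = 1.685

CI: -37.10 ± 1.685 · 4.3708 = -37.10 ± 7.36 = (-44.46, -29.74)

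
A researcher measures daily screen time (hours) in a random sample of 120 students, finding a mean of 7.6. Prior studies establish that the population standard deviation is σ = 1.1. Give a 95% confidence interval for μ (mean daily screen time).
(7.40, 7.80)

z-interval (σ known):
z* = 1.960 for 95% confidence

Margin of error = z* · σ/√n = 1.960 · 1.1/√120 = 0.20

CI: (7.6 - 0.20, 7.6 + 0.20) = (7.40, 7.80)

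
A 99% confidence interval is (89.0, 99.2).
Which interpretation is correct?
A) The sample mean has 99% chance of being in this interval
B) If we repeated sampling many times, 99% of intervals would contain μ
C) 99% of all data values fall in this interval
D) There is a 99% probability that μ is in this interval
B

A) Wrong — x̄ is observed and sits in the interval by construction.
B) Correct — this is the frequentist long-run coverage interpretation.
C) Wrong — a CI is about the parameter μ, not individual data values.
D) Wrong — μ is fixed; the randomness lives in the interval, not in μ.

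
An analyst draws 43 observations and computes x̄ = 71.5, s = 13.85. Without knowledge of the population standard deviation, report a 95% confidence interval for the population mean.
(67.24, 75.76)

t-interval (σ unknown):
df = n - 1 = 42
t* = 2.018 for 95% confidence

Margin of error = t* · s/√n = 2.018 · 13.85/√43 = 4.26

CI: (67.24, 75.76)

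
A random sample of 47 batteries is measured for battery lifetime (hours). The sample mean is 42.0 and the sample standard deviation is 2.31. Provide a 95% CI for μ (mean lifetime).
(41.32, 42.68)

t-interval (σ unknown):
df = n - 1 = 46
t* = 2.013 for 95% confidence

Margin of error = t* · s/√n = 2.013 · 2.31/√47 = 0.68

CI: (41.32, 42.68)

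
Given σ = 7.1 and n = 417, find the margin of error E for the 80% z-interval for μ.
Margin of error = 0.45

Margin of error = z* · σ/√n
= 1.282 · 7.1/√417
= 1.282 · 7.1/20.4206
= 0.45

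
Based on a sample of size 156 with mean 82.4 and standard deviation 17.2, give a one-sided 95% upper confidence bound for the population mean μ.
μ ≤ 84.68

Upper bound (one-sided):
t* = 1.655 (one-sided for 95%)
Upper bound = x̄ + t* · s/√n = 82.4 + 1.655 · 17.2/√156 = 84.68

We are 95% confident that μ ≤ 84.68.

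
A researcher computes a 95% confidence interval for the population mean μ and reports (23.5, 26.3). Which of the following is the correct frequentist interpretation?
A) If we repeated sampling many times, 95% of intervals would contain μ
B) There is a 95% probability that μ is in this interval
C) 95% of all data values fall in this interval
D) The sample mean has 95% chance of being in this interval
A

A) Correct — this is the frequentist long-run coverage interpretation.
B) Wrong — μ is fixed; the randomness lives in the interval, not in μ.
C) Wrong — a CI is about the parameter μ, not individual data values.
D) Wrong — x̄ is observed and sits in the interval by construction.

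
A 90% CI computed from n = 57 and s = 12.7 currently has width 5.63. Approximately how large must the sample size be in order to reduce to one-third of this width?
n ≈ 513

CI width ∝ 1/√n
To reduce width by factor 3, need √n to grow by 3 → need 3² = 9 times as many samples.

Current: n = 57, width = 5.63
New: n = 513, width ≈ 1.85

Width reduced by factor of 5.63/1.85 = 3.04.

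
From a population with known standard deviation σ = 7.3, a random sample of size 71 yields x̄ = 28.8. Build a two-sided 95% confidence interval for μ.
(27.10, 30.50)

z-interval (σ known):
z* = 1.960 for 95% confidence

Margin of error = z* · σ/√n = 1.960 · 7.3/√71 = 1.70

CI: (28.8 - 1.70, 28.8 + 1.70) = (27.10, 30.50)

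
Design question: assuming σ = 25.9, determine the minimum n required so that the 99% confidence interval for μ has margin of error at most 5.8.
n ≥ 133

For margin E ≤ 5.8:
n ≥ (z* · σ / E)²
n ≥ (2.576 · 25.9 / 5.8)²
n ≥ 132.32

Minimum n = 133 (rounding up)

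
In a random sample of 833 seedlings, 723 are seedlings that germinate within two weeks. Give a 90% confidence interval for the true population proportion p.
(0.849, 0.887)

Proportion CI:
p̂ = 723/833 = 0.86795
SE = √(p̂(1-p̂)/n) = √(0.86795 · 0.13205 / 833) = 0.01173

z* = 1.645
Margin = z* · SE = 1.645 · 0.01173 = 0.0193

CI: 0.86795 ± 0.0193 = (0.849, 0.887)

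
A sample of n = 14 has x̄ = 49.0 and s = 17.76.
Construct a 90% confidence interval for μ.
(40.59, 57.41)

t-interval (σ unknown):
df = n - 1 = 13
t* = 1.771 for 90% confidence

Margin of error = t* · s/√n = 1.771 · 17.76/√14 = 8.41

CI: (40.59, 57.41)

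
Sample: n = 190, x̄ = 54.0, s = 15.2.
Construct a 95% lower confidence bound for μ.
μ ≥ 52.18

Lower bound (one-sided):
t* = 1.653 (one-sided for 95%)
Lower bound = x̄ - t* · s/√n = 54.0 - 1.653 · 15.2/√190 = 52.18

We are 95% confident that μ ≥ 52.18.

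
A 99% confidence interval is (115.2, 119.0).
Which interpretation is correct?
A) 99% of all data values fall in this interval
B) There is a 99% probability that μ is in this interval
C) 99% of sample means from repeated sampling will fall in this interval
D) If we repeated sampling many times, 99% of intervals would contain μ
D

A) Wrong — a CI is about the parameter μ, not individual data values.
B) Wrong — μ is fixed; the randomness lives in the interval, not in μ.
C) Wrong — coverage applies to intervals containing μ, not to future x̄ values.
D) Correct — this is the frequentist long-run coverage interpretation.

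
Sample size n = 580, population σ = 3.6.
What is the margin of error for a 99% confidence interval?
Margin of error = 0.39

Margin of error = z* · σ/√n
= 2.576 · 3.6/√580
= 2.576 · 3.6/24.0832
= 0.39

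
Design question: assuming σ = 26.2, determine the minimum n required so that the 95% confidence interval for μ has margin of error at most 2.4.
n ≥ 458

For margin E ≤ 2.4:
n ≥ (z* · σ / E)²
n ≥ (1.960 · 26.2 / 2.4)²
n ≥ 457.82

Minimum n = 458 (rounding up)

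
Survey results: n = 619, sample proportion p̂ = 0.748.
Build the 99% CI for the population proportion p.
(0.703, 0.793)

Proportion CI:
SE = √(p̂(1-p̂)/n) = √(0.748 · 0.252 / 619) = 0.01745

z* = 2.576
Margin = z* · SE = 2.576 · 0.01745 = 0.0450

CI: 0.748 ± 0.0450 = (0.703, 0.793)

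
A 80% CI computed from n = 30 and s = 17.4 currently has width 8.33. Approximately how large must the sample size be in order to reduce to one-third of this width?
n ≈ 270

CI width ∝ 1/√n
To reduce width by factor 3, need √n to grow by 3 → need 3² = 9 times as many samples.

Current: n = 30, width = 8.33
New: n = 270, width ≈ 2.72

Width reduced by factor of 8.33/2.72 = 3.06.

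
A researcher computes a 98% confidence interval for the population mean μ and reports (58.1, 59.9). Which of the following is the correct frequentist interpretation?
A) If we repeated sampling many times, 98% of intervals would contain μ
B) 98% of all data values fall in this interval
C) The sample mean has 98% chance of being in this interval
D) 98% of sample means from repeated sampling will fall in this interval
A

A) Correct — this is the frequentist long-run coverage interpretation.
B) Wrong — a CI is about the parameter μ, not individual data values.
C) Wrong — x̄ is observed and sits in the interval by construction.
D) Wrong — coverage applies to intervals containing μ, not to future x̄ values.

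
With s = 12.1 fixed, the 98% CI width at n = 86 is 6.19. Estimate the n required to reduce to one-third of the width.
n ≈ 774

CI width ∝ 1/√n
To reduce width by factor 3, need √n to grow by 3 → need 3² = 9 times as many samples.

Current: n = 86, width = 6.19
New: n = 774, width ≈ 2.03

Width reduced by factor of 6.19/2.03 = 3.05.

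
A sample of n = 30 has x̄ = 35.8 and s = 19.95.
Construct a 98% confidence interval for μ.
(26.83, 44.77)

t-interval (σ unknown):
df = n - 1 = 29
t* = 2.462 for 98% confidence

Margin of error = t* · s/√n = 2.462 · 19.95/√30 = 8.97

CI: (26.83, 44.77)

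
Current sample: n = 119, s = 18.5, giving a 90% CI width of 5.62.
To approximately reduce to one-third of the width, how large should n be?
n ≈ 1071

CI width ∝ 1/√n
To reduce width by factor 3, need √n to grow by 3 → need 3² = 9 times as many samples.

Current: n = 119, width = 5.62
New: n = 1071, width ≈ 1.86

Width reduced by factor of 5.62/1.86 = 3.02.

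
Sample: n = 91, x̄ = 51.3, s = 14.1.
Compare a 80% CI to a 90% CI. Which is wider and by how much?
90% CI is wider by 1.09

df = 90
80% CI: t* = 1.291, (49.39, 53.21), width = 2 · t* · s/√n = 3.82
90% CI: t* = 1.662, (48.84, 53.76), width = 2 · t* · s/√n = 4.91

The 90% CI is wider by 4.91 - 3.82 = 1.09.
Higher confidence requires a wider interval.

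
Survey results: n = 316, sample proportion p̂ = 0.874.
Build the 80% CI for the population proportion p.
(0.850, 0.898)

Proportion CI:
SE = √(p̂(1-p̂)/n) = √(0.874 · 0.126 / 316) = 0.01867

z* = 1.282
Margin = z* · SE = 1.282 · 0.01867 = 0.0239

CI: 0.874 ± 0.0239 = (0.850, 0.898)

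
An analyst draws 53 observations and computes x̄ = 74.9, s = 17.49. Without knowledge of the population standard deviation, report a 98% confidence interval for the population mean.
(69.13, 80.67)

t-interval (σ unknown):
df = n - 1 = 52
t* = 2.400 for 98% confidence

Margin of error = t* · s/√n = 2.400 · 17.49/√53 = 5.77

CI: (69.13, 80.67)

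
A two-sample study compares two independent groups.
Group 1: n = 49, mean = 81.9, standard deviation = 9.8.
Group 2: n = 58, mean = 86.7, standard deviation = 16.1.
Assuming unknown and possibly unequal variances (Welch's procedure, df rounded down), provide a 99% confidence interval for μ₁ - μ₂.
(-11.46, 1.86)

Difference: x̄₁ - x̄₂ = -4.80
SE = √(s₁²/n₁ + s₂²/n₂) = √(9.8²/49 + 16.1²/58) = 2.5356
df = 96.03 → 96 (Welch–Satterthwaite, rounded down)
t* = 2.628

CI: -4.80 ± 2.628 · 2.5356 = -4.80 ± 6.66 = (-11.46, 1.86)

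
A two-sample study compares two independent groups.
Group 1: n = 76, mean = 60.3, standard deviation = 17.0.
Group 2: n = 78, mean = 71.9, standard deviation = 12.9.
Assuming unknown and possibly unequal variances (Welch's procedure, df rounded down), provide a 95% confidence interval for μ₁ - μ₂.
(-16.42, -6.78)

Difference: x̄₁ - x̄₂ = -11.60
SE = √(s₁²/n₁ + s₂²/n₂) = √(17.0²/76 + 12.9²/78) = 2.4364
df = 139.88 → 139 (Welch–Satterthwaite, rounded down)
t* = 1.977

CI: -11.60 ± 1.977 · 2.4364 = -11.60 ± 4.82 = (-16.42, -6.78)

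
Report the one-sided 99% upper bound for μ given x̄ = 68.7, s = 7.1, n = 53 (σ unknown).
μ ≤ 71.04

Upper bound (one-sided):
t* = 2.400 (one-sided for 99%)
Upper bound = x̄ + t* · s/√n = 68.7 + 2.400 · 7.1/√53 = 71.04

We are 99% confident that μ ≤ 71.04.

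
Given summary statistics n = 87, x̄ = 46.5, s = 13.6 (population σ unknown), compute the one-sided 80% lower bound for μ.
μ ≥ 45.27

Lower bound (one-sided):
t* = 0.846 (one-sided for 80%)
Lower bound = x̄ - t* · s/√n = 46.5 - 0.846 · 13.6/√87 = 45.27

We are 80% confident that μ ≥ 45.27.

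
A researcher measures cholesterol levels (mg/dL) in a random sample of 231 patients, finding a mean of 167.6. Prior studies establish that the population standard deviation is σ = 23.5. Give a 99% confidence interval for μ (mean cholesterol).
(163.62, 171.58)

z-interval (σ known):
z* = 2.576 for 99% confidence

Margin of error = z* · σ/√n = 2.576 · 23.5/√231 = 3.98

CI: (167.6 - 3.98, 167.6 + 3.98) = (163.62, 171.58)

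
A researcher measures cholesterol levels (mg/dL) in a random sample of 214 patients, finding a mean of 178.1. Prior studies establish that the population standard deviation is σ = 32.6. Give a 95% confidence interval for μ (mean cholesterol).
(173.73, 182.47)

z-interval (σ known):
z* = 1.960 for 95% confidence

Margin of error = z* · σ/√n = 1.960 · 32.6/√214 = 4.37

CI: (178.1 - 4.37, 178.1 + 4.37) = (173.73, 182.47)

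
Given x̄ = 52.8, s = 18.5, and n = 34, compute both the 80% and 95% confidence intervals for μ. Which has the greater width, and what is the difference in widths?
95% CI is wider by 4.61

df = 33
80% CI: t* = 1.308, (48.65, 56.95), width = 2 · t* · s/√n = 8.30
95% CI: t* = 2.035, (46.34, 59.26), width = 2 · t* · s/√n = 12.91

The 95% CI is wider by 12.91 - 8.30 = 4.61.
Higher confidence requires a wider interval.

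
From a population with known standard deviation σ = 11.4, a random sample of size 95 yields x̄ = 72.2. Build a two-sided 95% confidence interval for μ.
(69.91, 74.49)

z-interval (σ known):
z* = 1.960 for 95% confidence

Margin of error = z* · σ/√n = 1.960 · 11.4/√95 = 2.29

CI: (72.2 - 2.29, 72.2 + 2.29) = (69.91, 74.49)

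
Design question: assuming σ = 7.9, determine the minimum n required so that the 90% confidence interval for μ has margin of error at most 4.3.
n ≥ 10

For margin E ≤ 4.3:
n ≥ (z* · σ / E)²
n ≥ (1.645 · 7.9 / 4.3)²
n ≥ 9.13

Minimum n = 10 (rounding up)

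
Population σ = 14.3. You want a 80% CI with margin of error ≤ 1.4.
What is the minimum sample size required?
n ≥ 172

For margin E ≤ 1.4:
n ≥ (z* · σ / E)²
n ≥ (1.282 · 14.3 / 1.4)²
n ≥ 171.47

Minimum n = 172 (rounding up)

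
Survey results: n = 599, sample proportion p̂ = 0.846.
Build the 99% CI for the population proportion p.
(0.808, 0.884)

Proportion CI:
SE = √(p̂(1-p̂)/n) = √(0.846 · 0.154 / 599) = 0.01475

z* = 2.576
Margin = z* · SE = 2.576 · 0.01475 = 0.0380

CI: 0.846 ± 0.0380 = (0.808, 0.884)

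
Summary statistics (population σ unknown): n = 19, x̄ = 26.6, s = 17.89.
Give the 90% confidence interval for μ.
(19.48, 33.72)

t-interval (σ unknown):
df = n - 1 = 18
t* = 1.734 for 90% confidence

Margin of error = t* · s/√n = 1.734 · 17.89/√19 = 7.12

CI: (19.48, 33.72)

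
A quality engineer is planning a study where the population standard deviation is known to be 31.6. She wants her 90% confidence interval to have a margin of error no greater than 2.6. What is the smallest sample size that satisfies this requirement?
n ≥ 400

For margin E ≤ 2.6:
n ≥ (z* · σ / E)²
n ≥ (1.645 · 31.6 / 2.6)²
n ≥ 399.72

Minimum n = 400 (rounding up)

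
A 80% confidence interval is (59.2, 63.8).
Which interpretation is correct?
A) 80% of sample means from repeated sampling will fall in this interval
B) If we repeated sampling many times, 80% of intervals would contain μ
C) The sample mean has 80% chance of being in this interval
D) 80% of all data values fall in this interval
B

A) Wrong — coverage applies to intervals containing μ, not to future x̄ values.
B) Correct — this is the frequentist long-run coverage interpretation.
C) Wrong — x̄ is observed and sits in the interval by construction.
D) Wrong — a CI is about the parameter μ, not individual data values.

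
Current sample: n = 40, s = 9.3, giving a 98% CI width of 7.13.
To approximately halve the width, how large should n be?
n ≈ 160

CI width ∝ 1/√n
To reduce width by factor 2, need √n to grow by 2 → need 2² = 4 times as many samples.

Current: n = 40, width = 7.13
New: n = 160, width ≈ 3.46

Width reduced by factor of 7.13/3.46 = 2.06.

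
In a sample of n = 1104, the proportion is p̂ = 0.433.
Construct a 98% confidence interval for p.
(0.398, 0.468)

Proportion CI:
SE = √(p̂(1-p̂)/n) = √(0.433 · 0.567 / 1104) = 0.01491

z* = 2.326
Margin = z* · SE = 2.326 · 0.01491 = 0.0347

CI: 0.433 ± 0.0347 = (0.398, 0.468)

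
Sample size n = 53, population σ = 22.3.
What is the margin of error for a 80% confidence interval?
Margin of error = 3.93

Margin of error = z* · σ/√n
= 1.282 · 22.3/√53
= 1.282 · 22.3/7.2801
= 3.93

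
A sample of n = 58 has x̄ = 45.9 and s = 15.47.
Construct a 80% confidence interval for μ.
(43.27, 48.53)

t-interval (σ unknown):
df = n - 1 = 57
t* = 1.297 for 80% confidence

Margin of error = t* · s/√n = 1.297 · 15.47/√58 = 2.63

CI: (43.27, 48.53)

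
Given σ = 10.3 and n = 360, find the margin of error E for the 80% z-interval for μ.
Margin of error = 0.70

Margin of error = z* · σ/√n
= 1.282 · 10.3/√360
= 1.282 · 10.3/18.9737
= 0.70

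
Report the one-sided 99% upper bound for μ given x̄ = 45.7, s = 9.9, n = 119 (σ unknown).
μ ≤ 47.84

Upper bound (one-sided):
t* = 2.358 (one-sided for 99%)
Upper bound = x̄ + t* · s/√n = 45.7 + 2.358 · 9.9/√119 = 47.84

We are 99% confident that μ ≤ 47.84.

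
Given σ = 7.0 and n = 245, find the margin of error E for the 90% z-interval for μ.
Margin of error = 0.74

Margin of error = z* · σ/√n
= 1.645 · 7.0/√245
= 1.645 · 7.0/15.6525
= 0.74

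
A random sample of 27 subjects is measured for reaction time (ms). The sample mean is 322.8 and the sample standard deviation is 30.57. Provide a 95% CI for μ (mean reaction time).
(310.70, 334.90)

t-interval (σ unknown):
df = n - 1 = 26
t* = 2.056 for 95% confidence

Margin of error = t* · s/√n = 2.056 · 30.57/√27 = 12.10

CI: (310.70, 334.90)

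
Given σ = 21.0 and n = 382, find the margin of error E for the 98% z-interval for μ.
Margin of error = 2.50

Margin of error = z* · σ/√n
= 2.326 · 21.0/√382
= 2.326 · 21.0/19.5448
= 2.50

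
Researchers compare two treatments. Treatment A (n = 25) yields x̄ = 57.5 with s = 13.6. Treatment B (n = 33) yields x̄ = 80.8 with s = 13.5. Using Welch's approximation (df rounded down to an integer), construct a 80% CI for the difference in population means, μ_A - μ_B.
(-27.97, -18.63)

Difference: x̄₁ - x̄₂ = -23.30
SE = √(s₁²/n₁ + s₂²/n₂) = √(13.6²/25 + 13.5²/33) = 3.5946
df = 51.63 → 51 (Welch–Satterthwaite, rounded down)
t* = 1.298

CI: -23.30 ± 1.298 · 3.5946 = -23.30 ± 4.67 = (-27.97, -18.63)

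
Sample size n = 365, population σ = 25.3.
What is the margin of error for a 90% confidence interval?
Margin of error = 2.18

Margin of error = z* · σ/√n
= 1.645 · 25.3/√365
= 1.645 · 25.3/19.1050
= 2.18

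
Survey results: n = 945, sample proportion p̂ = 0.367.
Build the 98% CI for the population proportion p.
(0.331, 0.403)

Proportion CI:
SE = √(p̂(1-p̂)/n) = √(0.367 · 0.633 / 945) = 0.01568

z* = 2.326
Margin = z* · SE = 2.326 · 0.01568 = 0.0365

CI: 0.367 ± 0.0365 = (0.331, 0.403)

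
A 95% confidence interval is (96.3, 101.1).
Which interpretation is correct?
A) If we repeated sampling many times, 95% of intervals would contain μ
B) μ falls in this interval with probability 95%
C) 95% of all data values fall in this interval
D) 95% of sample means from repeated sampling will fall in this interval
A

A) Correct — this is the frequentist long-run coverage interpretation.
B) Wrong — μ is fixed; the randomness lives in the interval, not in μ.
C) Wrong — a CI is about the parameter μ, not individual data values.
D) Wrong — coverage applies to intervals containing μ, not to future x̄ values.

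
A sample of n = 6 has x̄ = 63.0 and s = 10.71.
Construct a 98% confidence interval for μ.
(48.29, 77.71)

t-interval (σ unknown):
df = n - 1 = 5
t* = 3.365 for 98% confidence

Margin of error = t* · s/√n = 3.365 · 10.71/√6 = 14.71

CI: (48.29, 77.71)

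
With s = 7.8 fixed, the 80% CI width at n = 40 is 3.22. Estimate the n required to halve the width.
n ≈ 160

CI width ∝ 1/√n
To reduce width by factor 2, need √n to grow by 2 → need 2² = 4 times as many samples.

Current: n = 40, width = 3.22
New: n = 160, width ≈ 1.59

Width reduced by factor of 3.22/1.59 = 2.03.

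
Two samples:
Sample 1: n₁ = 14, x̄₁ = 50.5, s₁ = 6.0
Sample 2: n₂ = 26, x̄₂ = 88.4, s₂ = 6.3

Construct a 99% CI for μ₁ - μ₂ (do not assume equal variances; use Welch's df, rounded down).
(-43.51, -32.29)

Difference: x̄₁ - x̄₂ = -37.90
SE = √(s₁²/n₁ + s₂²/n₂) = √(6.0²/14 + 6.3²/26) = 2.0243
df = 27.90 → 27 (Welch–Satterthwaite, rounded down)
t* = 2.771

CI: -37.90 ± 2.771 · 2.0243 = -37.90 ± 5.61 = (-43.51, -32.29)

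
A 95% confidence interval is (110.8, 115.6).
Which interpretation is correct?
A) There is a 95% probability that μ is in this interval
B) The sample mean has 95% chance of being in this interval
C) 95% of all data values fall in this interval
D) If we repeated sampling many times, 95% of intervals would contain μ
D

A) Wrong — μ is fixed; the randomness lives in the interval, not in μ.
B) Wrong — x̄ is observed and sits in the interval by construction.
C) Wrong — a CI is about the parameter μ, not individual data values.
D) Correct — this is the frequentist long-run coverage interpretation.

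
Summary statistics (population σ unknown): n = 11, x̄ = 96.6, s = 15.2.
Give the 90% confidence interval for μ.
(88.30, 104.90)

t-interval (σ unknown):
df = n - 1 = 10
t* = 1.812 for 90% confidence

Margin of error = t* · s/√n = 1.812 · 15.2/√11 = 8.30

CI: (88.30, 104.90)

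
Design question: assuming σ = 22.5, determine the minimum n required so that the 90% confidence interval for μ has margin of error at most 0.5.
n ≥ 5480

For margin E ≤ 0.5:
n ≥ (z* · σ / E)²
n ≥ (1.645 · 22.5 / 0.5)²
n ≥ 5479.70

Minimum n = 5480 (rounding up)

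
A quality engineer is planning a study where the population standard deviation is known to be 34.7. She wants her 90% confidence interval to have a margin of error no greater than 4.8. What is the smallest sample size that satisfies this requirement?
n ≥ 142

For margin E ≤ 4.8:
n ≥ (z* · σ / E)²
n ≥ (1.645 · 34.7 / 4.8)²
n ≥ 141.42

Minimum n = 142 (rounding up)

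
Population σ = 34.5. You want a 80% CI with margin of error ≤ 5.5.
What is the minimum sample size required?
n ≥ 65

For margin E ≤ 5.5:
n ≥ (z* · σ / E)²
n ≥ (1.282 · 34.5 / 5.5)²
n ≥ 64.67

Minimum n = 65 (rounding up)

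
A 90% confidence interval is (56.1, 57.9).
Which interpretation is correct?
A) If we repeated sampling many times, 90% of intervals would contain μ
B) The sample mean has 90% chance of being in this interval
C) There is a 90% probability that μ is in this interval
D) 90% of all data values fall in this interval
A

A) Correct — this is the frequentist long-run coverage interpretation.
B) Wrong — x̄ is observed and sits in the interval by construction.
C) Wrong — μ is fixed; the randomness lives in the interval, not in μ.
D) Wrong — a CI is about the parameter μ, not individual data values.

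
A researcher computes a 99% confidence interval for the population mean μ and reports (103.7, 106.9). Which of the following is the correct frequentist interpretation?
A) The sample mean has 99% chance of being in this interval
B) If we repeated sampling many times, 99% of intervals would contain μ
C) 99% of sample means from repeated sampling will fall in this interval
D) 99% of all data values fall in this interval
B

A) Wrong — x̄ is observed and sits in the interval by construction.
B) Correct — this is the frequentist long-run coverage interpretation.
C) Wrong — coverage applies to intervals containing μ, not to future x̄ values.
D) Wrong — a CI is about the parameter μ, not individual data values.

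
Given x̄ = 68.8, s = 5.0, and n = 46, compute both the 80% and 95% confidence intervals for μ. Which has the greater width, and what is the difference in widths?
95% CI is wider by 1.05

df = 45
80% CI: t* = 1.301, (67.84, 69.76), width = 2 · t* · s/√n = 1.92
95% CI: t* = 2.014, (67.32, 70.28), width = 2 · t* · s/√n = 2.97

The 95% CI is wider by 2.97 - 1.92 = 1.05.
Higher confidence requires a wider interval.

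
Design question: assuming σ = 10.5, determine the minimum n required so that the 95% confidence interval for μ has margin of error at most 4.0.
n ≥ 27

For margin E ≤ 4.0:
n ≥ (z* · σ / E)²
n ≥ (1.960 · 10.5 / 4.0)²
n ≥ 26.47

Minimum n = 27 (rounding up)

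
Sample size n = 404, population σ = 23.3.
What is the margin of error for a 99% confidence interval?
Margin of error = 2.99

Margin of error = z* · σ/√n
= 2.576 · 23.3/√404
= 2.576 · 23.3/20.0998
= 2.99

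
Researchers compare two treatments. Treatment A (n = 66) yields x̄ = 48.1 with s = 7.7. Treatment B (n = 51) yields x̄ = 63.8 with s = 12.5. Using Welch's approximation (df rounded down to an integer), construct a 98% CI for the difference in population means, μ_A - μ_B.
(-20.43, -10.97)

Difference: x̄₁ - x̄₂ = -15.70
SE = √(s₁²/n₁ + s₂²/n₂) = √(7.7²/66 + 12.5²/51) = 1.9905
df = 78.43 → 78 (Welch–Satterthwaite, rounded down)
t* = 2.375

CI: -15.70 ± 2.375 · 1.9905 = -15.70 ± 4.73 = (-20.43, -10.97)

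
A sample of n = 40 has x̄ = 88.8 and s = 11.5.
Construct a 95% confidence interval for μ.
(85.12, 92.48)

t-interval (σ unknown):
df = n - 1 = 39
t* = 2.023 for 95% confidence

Margin of error = t* · s/√n = 2.023 · 11.5/√40 = 3.68

CI: (85.12, 92.48)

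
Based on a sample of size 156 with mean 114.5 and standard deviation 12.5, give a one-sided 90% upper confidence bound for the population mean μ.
μ ≤ 115.79

Upper bound (one-sided):
t* = 1.287 (one-sided for 90%)
Upper bound = x̄ + t* · s/√n = 114.5 + 1.287 · 12.5/√156 = 115.79

We are 90% confident that μ ≤ 115.79.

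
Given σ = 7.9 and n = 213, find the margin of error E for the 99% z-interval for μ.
Margin of error = 1.39

Margin of error = z* · σ/√n
= 2.576 · 7.9/√213
= 2.576 · 7.9/14.5945
= 1.39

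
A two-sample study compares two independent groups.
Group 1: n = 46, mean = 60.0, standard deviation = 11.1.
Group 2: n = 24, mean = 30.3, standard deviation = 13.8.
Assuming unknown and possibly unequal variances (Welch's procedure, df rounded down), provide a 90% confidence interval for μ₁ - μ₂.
(24.21, 35.19)

Difference: x̄₁ - x̄₂ = 29.70
SE = √(s₁²/n₁ + s₂²/n₂) = √(11.1²/46 + 13.8²/24) = 3.2578
df = 38.88 → 38 (Welch–Satterthwaite, rounded down)
t* = 1.686

CI: 29.70 ± 1.686 · 3.2578 = 29.70 ± 5.49 = (24.21, 35.19)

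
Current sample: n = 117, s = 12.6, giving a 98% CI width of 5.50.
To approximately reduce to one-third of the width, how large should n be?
n ≈ 1053

CI width ∝ 1/√n
To reduce width by factor 3, need √n to grow by 3 → need 3² = 9 times as many samples.

Current: n = 117, width = 5.50
New: n = 1053, width ≈ 1.81

Width reduced by factor of 5.50/1.81 = 3.04.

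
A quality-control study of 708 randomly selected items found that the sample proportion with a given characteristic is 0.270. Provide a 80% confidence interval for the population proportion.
(0.249, 0.291)

Proportion CI:
SE = √(p̂(1-p̂)/n) = √(0.270 · 0.730 / 708) = 0.01669

z* = 1.282
Margin = z* · SE = 1.282 · 0.01669 = 0.0214

CI: 0.270 ± 0.0214 = (0.249, 0.291)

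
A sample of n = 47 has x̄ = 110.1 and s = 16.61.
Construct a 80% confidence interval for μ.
(106.95, 113.25)

t-interval (σ unknown):
df = n - 1 = 46
t* = 1.300 for 80% confidence

Margin of error = t* · s/√n = 1.300 · 16.61/√47 = 3.15

CI: (106.95, 113.25)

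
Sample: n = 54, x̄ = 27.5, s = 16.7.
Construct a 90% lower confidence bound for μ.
μ ≥ 24.55

Lower bound (one-sided):
t* = 1.298 (one-sided for 90%)
Lower bound = x̄ - t* · s/√n = 27.5 - 1.298 · 16.7/√54 = 24.55

We are 90% confident that μ ≥ 24.55.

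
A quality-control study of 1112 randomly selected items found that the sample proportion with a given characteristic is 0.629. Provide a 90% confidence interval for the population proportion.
(0.605, 0.653)

Proportion CI:
SE = √(p̂(1-p̂)/n) = √(0.629 · 0.371 / 1112) = 0.01449

z* = 1.645
Margin = z* · SE = 1.645 · 0.01449 = 0.0238

CI: 0.629 ± 0.0238 = (0.605, 0.653)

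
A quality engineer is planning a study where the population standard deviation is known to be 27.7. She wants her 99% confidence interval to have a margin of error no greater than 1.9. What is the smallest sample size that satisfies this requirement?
n ≥ 1411

For margin E ≤ 1.9:
n ≥ (z* · σ / E)²
n ≥ (2.576 · 27.7 / 1.9)²
n ≥ 1410.41

Minimum n = 1411 (rounding up)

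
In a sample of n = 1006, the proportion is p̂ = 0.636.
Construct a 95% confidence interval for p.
(0.606, 0.666)

Proportion CI:
SE = √(p̂(1-p̂)/n) = √(0.636 · 0.364 / 1006) = 0.01517

z* = 1.960
Margin = z* · SE = 1.960 · 0.01517 = 0.0297

CI: 0.636 ± 0.0297 = (0.606, 0.666)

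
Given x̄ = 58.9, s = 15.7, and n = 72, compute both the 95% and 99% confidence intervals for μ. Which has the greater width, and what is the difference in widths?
99% CI is wider by 2.42

df = 71
95% CI: t* = 1.994, (55.21, 62.59), width = 2 · t* · s/√n = 7.38
99% CI: t* = 2.647, (54.00, 63.80), width = 2 · t* · s/√n = 9.80

The 99% CI is wider by 9.80 - 7.38 = 2.42.
Higher confidence requires a wider interval.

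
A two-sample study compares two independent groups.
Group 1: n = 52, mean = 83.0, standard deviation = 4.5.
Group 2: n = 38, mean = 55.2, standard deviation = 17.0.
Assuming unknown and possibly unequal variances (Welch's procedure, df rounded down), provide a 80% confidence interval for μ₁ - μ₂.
(24.12, 31.48)

Difference: x̄₁ - x̄₂ = 27.80
SE = √(s₁²/n₁ + s₂²/n₂) = √(4.5²/52 + 17.0²/38) = 2.8275
df = 40.81 → 40 (Welch–Satterthwaite, rounded down)
t* = 1.303

CI: 27.80 ± 1.303 · 2.8275 = 27.80 ± 3.68 = (24.12, 31.48)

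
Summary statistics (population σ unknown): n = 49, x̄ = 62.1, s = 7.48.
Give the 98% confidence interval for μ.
(59.53, 64.67)

t-interval (σ unknown):
df = n - 1 = 48
t* = 2.407 for 98% confidence

Margin of error = t* · s/√n = 2.407 · 7.48/√49 = 2.57

CI: (59.53, 64.67)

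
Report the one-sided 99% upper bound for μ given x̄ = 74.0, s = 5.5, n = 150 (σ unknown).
μ ≤ 75.06

Upper bound (one-sided):
t* = 2.352 (one-sided for 99%)
Upper bound = x̄ + t* · s/√n = 74.0 + 2.352 · 5.5/√150 = 75.06

We are 99% confident that μ ≤ 75.06.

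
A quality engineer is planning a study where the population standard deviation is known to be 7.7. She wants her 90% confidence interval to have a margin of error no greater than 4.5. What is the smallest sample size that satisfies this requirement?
n ≥ 8

For margin E ≤ 4.5:
n ≥ (z* · σ / E)²
n ≥ (1.645 · 7.7 / 4.5)²
n ≥ 7.92

Minimum n = 8 (rounding up)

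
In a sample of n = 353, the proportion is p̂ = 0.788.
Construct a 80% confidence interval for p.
(0.760, 0.816)

Proportion CI:
SE = √(p̂(1-p̂)/n) = √(0.788 · 0.212 / 353) = 0.02175

z* = 1.282
Margin = z* · SE = 1.282 · 0.02175 = 0.0279

CI: 0.788 ± 0.0279 = (0.760, 0.816)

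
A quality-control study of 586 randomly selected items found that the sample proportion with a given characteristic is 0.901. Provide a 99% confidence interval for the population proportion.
(0.869, 0.933)

Proportion CI:
SE = √(p̂(1-p̂)/n) = √(0.901 · 0.099 / 586) = 0.01234

z* = 2.576
Margin = z* · SE = 2.576 · 0.01234 = 0.0318

CI: 0.901 ± 0.0318 = (0.869, 0.933)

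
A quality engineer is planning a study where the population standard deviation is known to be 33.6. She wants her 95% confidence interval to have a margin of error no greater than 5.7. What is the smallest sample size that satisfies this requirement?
n ≥ 134

For margin E ≤ 5.7:
n ≥ (z* · σ / E)²
n ≥ (1.960 · 33.6 / 5.7)²
n ≥ 133.49

Minimum n = 134 (rounding up)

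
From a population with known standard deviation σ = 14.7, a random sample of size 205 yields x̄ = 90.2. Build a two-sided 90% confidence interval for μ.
(88.51, 91.89)

z-interval (σ known):
z* = 1.645 for 90% confidence

Margin of error = z* · σ/√n = 1.645 · 14.7/√205 = 1.69

CI: (90.2 - 1.69, 90.2 + 1.69) = (88.51, 91.89)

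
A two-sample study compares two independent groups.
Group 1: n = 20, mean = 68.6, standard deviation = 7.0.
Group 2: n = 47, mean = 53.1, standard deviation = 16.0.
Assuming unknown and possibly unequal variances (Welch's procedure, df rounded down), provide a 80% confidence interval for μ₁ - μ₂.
(11.86, 19.14)

Difference: x̄₁ - x̄₂ = 15.50
SE = √(s₁²/n₁ + s₂²/n₂) = √(7.0²/20 + 16.0²/47) = 2.8101
df = 64.90 → 64 (Welch–Satterthwaite, rounded down)
t* = 1.295

CI: 15.50 ± 1.295 · 2.8101 = 15.50 ± 3.64 = (11.86, 19.14)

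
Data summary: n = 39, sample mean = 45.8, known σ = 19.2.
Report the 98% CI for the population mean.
(38.65, 52.95)

z-interval (σ known):
z* = 2.326 for 98% confidence

Margin of error = z* · σ/√n = 2.326 · 19.2/√39 = 7.15

CI: (45.8 - 7.15, 45.8 + 7.15) = (38.65, 52.95)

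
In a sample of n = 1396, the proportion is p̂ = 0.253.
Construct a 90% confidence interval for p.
(0.234, 0.272)

Proportion CI:
SE = √(p̂(1-p̂)/n) = √(0.253 · 0.747 / 1396) = 0.01164

z* = 1.645
Margin = z* · SE = 1.645 · 0.01164 = 0.0191

CI: 0.253 ± 0.0191 = (0.234, 0.272)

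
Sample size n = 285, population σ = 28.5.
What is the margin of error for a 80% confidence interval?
Margin of error = 2.16

Margin of error = z* · σ/√n
= 1.282 · 28.5/√285
= 1.282 · 28.5/16.8819
= 2.16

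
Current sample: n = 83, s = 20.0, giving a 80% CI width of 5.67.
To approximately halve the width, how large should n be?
n ≈ 332

CI width ∝ 1/√n
To reduce width by factor 2, need √n to grow by 2 → need 2² = 4 times as many samples.

Current: n = 83, width = 5.67
New: n = 332, width ≈ 2.82

Width reduced by factor of 5.67/2.82 = 2.01.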